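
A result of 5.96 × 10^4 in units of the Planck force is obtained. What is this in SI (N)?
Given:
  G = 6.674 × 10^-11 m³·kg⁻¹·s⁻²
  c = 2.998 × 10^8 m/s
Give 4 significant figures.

One Planck force: F_P = c⁴/G = 1.210 × 10^44 N.
5.96 × 10^4 × 1.210 × 10^44 N = 7.214 × 10^48 N

7.214 × 10^48 N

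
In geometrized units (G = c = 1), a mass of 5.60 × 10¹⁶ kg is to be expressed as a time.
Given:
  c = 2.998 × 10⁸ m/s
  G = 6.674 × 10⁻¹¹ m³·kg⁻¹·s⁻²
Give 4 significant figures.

Mass → time via G/c³.
5.60 × 10¹⁶ kg × (G/c³) = 1.387 × 10⁻¹⁹ s

1.387 × 10⁻¹⁹ s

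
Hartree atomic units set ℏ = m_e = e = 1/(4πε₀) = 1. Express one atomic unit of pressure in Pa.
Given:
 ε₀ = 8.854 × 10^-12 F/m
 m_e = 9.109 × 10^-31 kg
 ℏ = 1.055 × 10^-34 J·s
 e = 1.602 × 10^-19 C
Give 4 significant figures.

From ℏ = m_e = e = 1/(4πε₀) = 1 the pressure scale is P_au = E_h/a₀³ = m_e⁴e¹⁰/((4πε₀)⁵ℏ⁸).
E_h = 4.354 × 10^-18 J
a₀ = 5.297 × 10^-11 m
E_h/a₀³ = 2.929 × 10^13 Pa

2.929 × 10^13 Pa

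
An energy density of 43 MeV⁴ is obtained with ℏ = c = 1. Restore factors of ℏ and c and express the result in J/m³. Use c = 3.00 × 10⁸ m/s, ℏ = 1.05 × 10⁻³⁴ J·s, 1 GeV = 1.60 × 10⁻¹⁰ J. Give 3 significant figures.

[E]/[L]³ = [E]⁴/(ℏc)³; restore (ℏc)⁻³.
1 GeV⁴ → 1/(ℏc)³ × (1 GeV in J)⁴ = 2.10 × 10³⁷ J/m³.
Convert the energy scale: 43 MeV⁴ = 4.30 × 10⁻¹¹ GeV⁴.
Result: 4.30 × 10⁻¹¹ × 2.10 × 10³⁷ = 9.02 × 10²⁶ J/m³.

9.02 × 10²⁶ J/m³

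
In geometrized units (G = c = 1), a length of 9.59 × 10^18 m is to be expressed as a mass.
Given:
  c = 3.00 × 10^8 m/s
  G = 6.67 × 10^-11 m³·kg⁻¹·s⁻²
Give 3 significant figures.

1.29 × 10^46 kg

Length → mass via c²/G.
9.59 × 10^18 m × (c²/G) = 1.29 × 10^46 kg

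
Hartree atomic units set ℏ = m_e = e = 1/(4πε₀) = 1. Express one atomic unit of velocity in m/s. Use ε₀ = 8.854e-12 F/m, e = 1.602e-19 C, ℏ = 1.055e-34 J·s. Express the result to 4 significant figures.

From ℏ = m_e = e = 1/(4πε₀) = 1 the velocity scale is v_au = e²/(4πε₀ℏ).
  = 2.566e-38 / 1.174e-44
  = 2.186e6 m/s

2.186e6 m/s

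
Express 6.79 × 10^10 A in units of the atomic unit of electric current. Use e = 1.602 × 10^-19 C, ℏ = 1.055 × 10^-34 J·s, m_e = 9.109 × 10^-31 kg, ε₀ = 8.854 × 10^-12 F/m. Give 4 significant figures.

atomic unit of electric current: I_au = e E_h/ℏ = m_e e⁵/((4πε₀)²ℏ³) = 6.612 × 10^-3 A.
6.79 × 10^10 / 6.612 × 10^-3 = 1.027 × 10^13

1.027 × 10^13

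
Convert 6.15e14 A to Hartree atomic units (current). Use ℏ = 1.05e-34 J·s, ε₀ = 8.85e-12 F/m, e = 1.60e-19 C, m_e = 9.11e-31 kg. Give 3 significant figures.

atomic unit of electric current: I_au = e E_h/ℏ = m_e e⁵/((4πε₀)²ℏ³) = 6.67e-3 A.
6.15e14 / 6.67e-3 = 9.22e16

9.22e16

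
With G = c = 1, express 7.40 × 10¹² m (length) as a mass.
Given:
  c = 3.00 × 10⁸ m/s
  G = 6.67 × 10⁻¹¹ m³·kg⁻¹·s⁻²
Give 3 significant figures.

9.99 × 10³⁹ kg

Length → mass via c²/G.
7.40 × 10¹² m × (c²/G) = 9.99 × 10³⁹ kg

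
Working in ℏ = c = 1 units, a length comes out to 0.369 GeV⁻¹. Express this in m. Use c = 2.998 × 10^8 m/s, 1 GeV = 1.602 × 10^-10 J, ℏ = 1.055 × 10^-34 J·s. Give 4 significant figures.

A length is [E]⁻¹ in ℏ=c=1; restore one factor of ℏc.
1 GeV⁻¹ → ℏc × (1 GeV in J)⁻¹ = 1.974 × 10^-16 m.
Result: 0.369 × 1.974 × 10^-16 = 7.285 × 10^-17 m.

7.285 × 10^-17 m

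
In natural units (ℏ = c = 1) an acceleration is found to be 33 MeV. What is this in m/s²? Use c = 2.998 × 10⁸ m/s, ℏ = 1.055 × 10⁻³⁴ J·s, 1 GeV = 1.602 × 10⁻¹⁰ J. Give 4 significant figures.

1.502 × 10³¹ m/s²

Acceleration is [L]/[T]² = c·[E]/ℏ.
1 GeV → c/ℏ × (1 GeV in J) = 4.552 × 10³² m/s².
Convert the energy scale: 33 MeV = 0.0330 GeV.
Result: 0.0330 × 4.552 × 10³² = 1.502 × 10³¹ m/s².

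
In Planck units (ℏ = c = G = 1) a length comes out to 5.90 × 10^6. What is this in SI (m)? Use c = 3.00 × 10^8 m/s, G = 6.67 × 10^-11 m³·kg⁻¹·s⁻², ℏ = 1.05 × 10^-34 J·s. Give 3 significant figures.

9.50 × 10^-29 m

One Planck length: ℓ_P = √(ℏG/c³) = 1.61 × 10^-35 m.
5.90 × 10^6 × 1.61 × 10^-35 m = 9.50 × 10^-29 m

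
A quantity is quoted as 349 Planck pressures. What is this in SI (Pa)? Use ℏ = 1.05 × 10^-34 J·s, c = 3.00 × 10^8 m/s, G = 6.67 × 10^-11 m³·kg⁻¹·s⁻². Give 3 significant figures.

One Planck pressure: p_P = c⁷/(ℏG²) = 4.68 × 10^113 Pa.
349 × 4.68 × 10^113 Pa = 1.63 × 10^116 Pa

1.63 × 10^116 Pa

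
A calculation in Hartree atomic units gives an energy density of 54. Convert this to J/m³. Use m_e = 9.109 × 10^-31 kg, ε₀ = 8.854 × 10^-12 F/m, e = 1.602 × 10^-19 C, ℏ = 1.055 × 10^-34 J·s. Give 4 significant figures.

1.582 × 10^15 J/m³

One atomic unit of energy density: u_au = E_h/a₀³ = m_e⁴e¹⁰/((4πε₀)⁵ℏ⁸) = 2.929 × 10^13 J/m³.
54 × 2.929 × 10^13 J/m³ = 1.582 × 10^15 J/m³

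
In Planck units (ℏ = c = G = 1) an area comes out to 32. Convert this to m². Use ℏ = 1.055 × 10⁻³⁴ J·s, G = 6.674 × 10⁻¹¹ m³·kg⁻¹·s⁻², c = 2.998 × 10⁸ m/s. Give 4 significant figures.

One Planck area: A_P = ℏG/c³ = 2.613 × 10⁻⁷⁰ m².
32 × 2.613 × 10⁻⁷⁰ m² = 8.362 × 10⁻⁶⁹ m²

8.362 × 10⁻⁶⁹ m²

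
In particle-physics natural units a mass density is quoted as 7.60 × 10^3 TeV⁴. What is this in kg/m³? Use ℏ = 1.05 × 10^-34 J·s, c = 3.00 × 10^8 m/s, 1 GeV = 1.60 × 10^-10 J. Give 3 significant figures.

Mass density is [E]/(c²[L]³) = [E]⁴/(ℏ³c⁵).
1 GeV⁴ → 1/(ℏ³c⁵) × (1 GeV in J)⁴ = 2.33 × 10^20 kg/m³.
Convert the energy scale: 7.60 × 10^3 TeV⁴ = 7.60 × 10^15 GeV⁴.
Result: 7.60 × 10^15 × 2.33 × 10^20 = 1.77 × 10^36 kg/m³.

1.77 × 10^36 kg/m³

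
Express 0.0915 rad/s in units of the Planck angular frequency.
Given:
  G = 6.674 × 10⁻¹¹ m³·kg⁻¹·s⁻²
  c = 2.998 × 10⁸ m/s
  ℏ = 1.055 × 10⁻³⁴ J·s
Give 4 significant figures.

4.934 × 10⁻⁴⁵

Planck angular frequency: ω_P = √(c⁵/(ℏG)) = 1.855 × 10⁴³ rad/s.
0.0915 / 1.855 × 10⁴³ = 4.934 × 10⁻⁴⁵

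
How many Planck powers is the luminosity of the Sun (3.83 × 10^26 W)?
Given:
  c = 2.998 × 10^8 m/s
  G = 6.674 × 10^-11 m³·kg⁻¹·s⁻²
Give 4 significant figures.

Planck power: P_P = c⁵/G = 3.629 × 10^52 W.
3.83 × 10^26 / 3.629 × 10^52 = 1.055 × 10^-26

1.055 × 10^-26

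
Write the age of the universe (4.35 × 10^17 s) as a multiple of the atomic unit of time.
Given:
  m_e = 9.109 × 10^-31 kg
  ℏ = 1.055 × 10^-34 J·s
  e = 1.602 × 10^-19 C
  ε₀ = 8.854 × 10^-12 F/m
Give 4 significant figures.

1.795 × 10^34

atomic unit of time: τ_au = (4πε₀)²ℏ³/(m_e e⁴) = 2.423 × 10^-17 s.
4.35 × 10^17 / 2.423 × 10^-17 = 1.795 × 10^34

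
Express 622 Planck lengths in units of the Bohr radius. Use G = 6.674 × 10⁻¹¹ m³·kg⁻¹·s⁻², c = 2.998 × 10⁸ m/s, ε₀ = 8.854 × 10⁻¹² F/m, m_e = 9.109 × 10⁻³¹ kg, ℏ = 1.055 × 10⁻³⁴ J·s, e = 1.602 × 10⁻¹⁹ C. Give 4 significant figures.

1.898 × 10⁻²²

Planck length: ℓ_P = √(ℏG/c³) = 1.616 × 10⁻³⁵ m
Bohr radius: a₀ = 4πε₀ℏ²/(m_e e²) = 5.297 × 10⁻¹¹ m
622 × 1.616 × 10⁻³⁵ / 5.297 × 10⁻¹¹ = 1.898 × 10⁻²²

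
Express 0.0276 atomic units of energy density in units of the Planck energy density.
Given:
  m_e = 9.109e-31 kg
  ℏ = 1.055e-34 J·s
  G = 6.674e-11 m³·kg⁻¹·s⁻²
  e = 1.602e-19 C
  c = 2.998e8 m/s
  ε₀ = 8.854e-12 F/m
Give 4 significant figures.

atomic unit of energy density: u_au = E_h/a₀³ = m_e⁴e¹⁰/((4πε₀)⁵ℏ⁸) = 2.929e13 J/m³
Planck energy density: u_P = c⁷/(ℏG²) = 4.632e113 J/m³
0.0276 × 2.929e13 / 4.632e113 = 1.745e-102

1.745e-102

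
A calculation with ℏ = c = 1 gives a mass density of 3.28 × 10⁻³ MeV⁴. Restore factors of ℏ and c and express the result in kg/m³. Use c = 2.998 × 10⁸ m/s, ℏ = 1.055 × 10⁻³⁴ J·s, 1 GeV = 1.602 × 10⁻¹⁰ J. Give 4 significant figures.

7.596 × 10⁵ kg/m³

Mass density is [E]/(c²[L]³) = [E]⁴/(ℏ³c⁵).
1 GeV⁴ → 1/(ℏ³c⁵) × (1 GeV in J)⁴ = 2.316 × 10²⁰ kg/m³.
Convert the energy scale: 3.28 × 10⁻³ MeV⁴ = 3.28 × 10⁻¹⁵ GeV⁴.
Result: 3.28 × 10⁻¹⁵ × 2.316 × 10²⁰ = 7.596 × 10⁵ kg/m³.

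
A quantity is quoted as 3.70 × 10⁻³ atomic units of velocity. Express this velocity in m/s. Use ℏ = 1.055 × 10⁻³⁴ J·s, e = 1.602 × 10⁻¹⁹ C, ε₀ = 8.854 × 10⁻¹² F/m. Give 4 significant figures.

8.090 × 10³ m/s

One atomic unit of velocity: v_au = e²/(4πε₀ℏ) = 2.186 × 10⁶ m/s.
3.70 × 10⁻³ × 2.186 × 10⁶ m/s = 8.090 × 10³ m/s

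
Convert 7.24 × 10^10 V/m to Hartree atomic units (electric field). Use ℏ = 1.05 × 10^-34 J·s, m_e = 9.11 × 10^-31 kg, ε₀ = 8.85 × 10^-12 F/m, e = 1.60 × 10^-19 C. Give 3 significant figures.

0.139

atomic unit of electric field: E_au = E_h/(e a₀) = m_e²e⁵/((4πε₀)³ℏ⁴) = 5.20 × 10^11 V/m.
7.24 × 10^10 / 5.20 × 10^11 = 0.139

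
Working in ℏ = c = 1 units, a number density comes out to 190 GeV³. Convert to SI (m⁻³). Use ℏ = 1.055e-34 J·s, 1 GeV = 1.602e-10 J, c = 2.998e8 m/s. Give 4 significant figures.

2.469e49 m⁻³

Number density is [L]⁻³ = [E]³/(ℏc)³.
1 GeV³ → 1/(ℏc)³ × (1 GeV in J)³ = 1.299e47 m⁻³.
Result: 190 × 1.299e47 = 2.469e49 m⁻³.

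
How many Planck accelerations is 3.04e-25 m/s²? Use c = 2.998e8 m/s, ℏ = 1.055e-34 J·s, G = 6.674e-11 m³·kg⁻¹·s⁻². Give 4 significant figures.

Planck acceleration: a_P = √(c⁷/(ℏG)) = 5.560e51 m/s².
3.04e-25 / 5.560e51 = 5.467e-77

5.467e-77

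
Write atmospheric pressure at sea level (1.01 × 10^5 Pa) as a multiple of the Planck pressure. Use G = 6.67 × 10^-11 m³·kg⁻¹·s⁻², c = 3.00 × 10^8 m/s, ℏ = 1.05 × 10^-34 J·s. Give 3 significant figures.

2.16 × 10^-109

Planck pressure: p_P = c⁷/(ℏG²) = 4.68 × 10^113 Pa.
1.01 × 10^5 / 4.68 × 10^113 = 2.16 × 10^-109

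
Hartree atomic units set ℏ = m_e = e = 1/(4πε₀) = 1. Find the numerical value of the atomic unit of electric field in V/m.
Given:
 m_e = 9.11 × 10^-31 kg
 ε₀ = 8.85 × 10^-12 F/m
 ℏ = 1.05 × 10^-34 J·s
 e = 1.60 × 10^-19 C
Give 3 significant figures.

From ℏ = m_e = e = 1/(4πε₀) = 1 the electric field scale is E_au = E_h/(e a₀) = m_e²e⁵/((4πε₀)³ℏ⁴).
E_h = 4.38 × 10^-18 J
a₀ = 5.26 × 10^-11 m
E_h/(e·a₀) = 5.20 × 10^11 V/m

5.20 × 10^11 V/m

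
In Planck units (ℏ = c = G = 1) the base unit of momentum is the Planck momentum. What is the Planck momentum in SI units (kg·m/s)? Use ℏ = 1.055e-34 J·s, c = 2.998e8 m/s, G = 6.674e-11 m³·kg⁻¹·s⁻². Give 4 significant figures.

6.527 kg·m/s

p_P = √(ℏc³/G)
  = √(42.60)
  = 6.527 kg·m/s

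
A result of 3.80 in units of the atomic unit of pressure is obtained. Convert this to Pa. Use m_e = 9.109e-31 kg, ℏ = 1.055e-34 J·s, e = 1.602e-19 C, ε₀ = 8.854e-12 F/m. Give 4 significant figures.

One atomic unit of pressure: P_au = E_h/a₀³ = m_e⁴e¹⁰/((4πε₀)⁵ℏ⁸) = 2.929e13 Pa.
3.80 × 2.929e13 Pa = 1.113e14 Pa

1.113e14 Pa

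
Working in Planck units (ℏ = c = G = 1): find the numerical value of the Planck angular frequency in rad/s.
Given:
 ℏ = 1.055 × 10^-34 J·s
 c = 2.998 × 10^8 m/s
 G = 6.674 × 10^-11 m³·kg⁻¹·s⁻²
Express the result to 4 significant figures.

From ℏ = c = G = 1 the angular frequency scale is ω_P = √(c⁵/(ℏG)).
  = √(3.440 × 10^86)
  = 1.855 × 10^43 rad/s

1.855 × 10^43 rad/s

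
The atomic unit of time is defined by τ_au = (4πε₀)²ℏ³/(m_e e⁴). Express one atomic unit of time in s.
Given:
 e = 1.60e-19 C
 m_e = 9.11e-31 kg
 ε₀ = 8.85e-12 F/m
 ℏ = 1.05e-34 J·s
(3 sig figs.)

2.40e-17 s

τ_au = (4πε₀)²ℏ³/(m_e e⁴)
E_h = 4.38e-18 J
ℏ/E_h = 2.40e-17 s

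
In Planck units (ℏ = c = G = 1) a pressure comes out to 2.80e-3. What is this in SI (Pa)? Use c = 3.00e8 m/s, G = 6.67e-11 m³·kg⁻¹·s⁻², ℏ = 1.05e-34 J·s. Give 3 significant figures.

One Planck pressure: p_P = c⁷/(ℏG²) = 4.68e113 Pa.
2.80e-3 × 4.68e113 Pa = 1.31e111 Pa

1.31e111 Pa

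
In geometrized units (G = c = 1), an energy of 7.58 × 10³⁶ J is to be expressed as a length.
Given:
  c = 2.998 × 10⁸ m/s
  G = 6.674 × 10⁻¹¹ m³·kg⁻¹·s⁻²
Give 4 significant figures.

6.262 × 10⁻⁸ m

Energy → length via G/c⁴.
7.58 × 10³⁶ J × (G/c⁴) = 6.262 × 10⁻⁸ m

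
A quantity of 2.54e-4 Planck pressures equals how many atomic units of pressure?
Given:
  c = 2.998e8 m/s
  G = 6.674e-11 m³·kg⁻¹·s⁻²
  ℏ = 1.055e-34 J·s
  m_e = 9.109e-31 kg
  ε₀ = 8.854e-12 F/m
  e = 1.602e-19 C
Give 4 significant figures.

Planck pressure: p_P = c⁷/(ℏG²) = 4.632e113 Pa
atomic unit of pressure: P_au = E_h/a₀³ = m_e⁴e¹⁰/((4πε₀)⁵ℏ⁸) = 2.929e13 Pa
2.54e-4 × 4.632e113 / 2.929e13 = 4.017e96

4.017e96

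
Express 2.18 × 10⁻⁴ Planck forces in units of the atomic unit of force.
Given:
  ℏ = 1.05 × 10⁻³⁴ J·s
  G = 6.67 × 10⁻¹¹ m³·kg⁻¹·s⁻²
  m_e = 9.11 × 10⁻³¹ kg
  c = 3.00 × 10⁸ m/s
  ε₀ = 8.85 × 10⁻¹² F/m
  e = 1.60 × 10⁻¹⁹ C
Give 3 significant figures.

3.18 × 10⁴⁷

Planck force: F_P = c⁴/G = 1.21 × 10⁴⁴ N
atomic unit of force: F_au = E_h/a₀ = m_e²e⁶/((4πε₀)³ℏ⁴) = 8.33 × 10⁻⁸ N
2.18 × 10⁻⁴ × 1.21 × 10⁴⁴ / 8.33 × 10⁻⁸ = 3.18 × 10⁴⁷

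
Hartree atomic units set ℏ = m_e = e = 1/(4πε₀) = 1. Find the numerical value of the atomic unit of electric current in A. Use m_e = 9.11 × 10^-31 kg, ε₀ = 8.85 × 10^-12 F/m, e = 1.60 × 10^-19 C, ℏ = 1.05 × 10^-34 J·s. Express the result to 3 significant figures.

6.67 × 10^-3 A

Dimensional analysis gives I_au = e E_h/ℏ = m_e e⁵/((4πε₀)²ℏ³).
E_h = 4.38 × 10^-18 J
e·E_h/ℏ = 6.67 × 10^-3 A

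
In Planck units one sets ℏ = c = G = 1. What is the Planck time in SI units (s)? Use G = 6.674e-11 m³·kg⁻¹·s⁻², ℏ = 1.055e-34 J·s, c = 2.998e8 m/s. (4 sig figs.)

5.392e-44 s

t_P = √(ℏG/c⁵)
  = √(2.907e-87)
  = 5.392e-44 s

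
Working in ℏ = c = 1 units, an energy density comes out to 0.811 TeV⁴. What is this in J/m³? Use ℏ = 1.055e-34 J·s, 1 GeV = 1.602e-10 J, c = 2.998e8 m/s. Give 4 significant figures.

[E]/[L]³ = [E]⁴/(ℏc)³; restore (ℏc)⁻³.
1 GeV⁴ → 1/(ℏc)³ × (1 GeV in J)⁴ = 2.082e37 J/m³.
Convert the energy scale: 0.811 TeV⁴ = 8.11e11 GeV⁴.
Result: 8.11e11 × 2.082e37 = 1.688e49 J/m³.

1.688e49 J/m³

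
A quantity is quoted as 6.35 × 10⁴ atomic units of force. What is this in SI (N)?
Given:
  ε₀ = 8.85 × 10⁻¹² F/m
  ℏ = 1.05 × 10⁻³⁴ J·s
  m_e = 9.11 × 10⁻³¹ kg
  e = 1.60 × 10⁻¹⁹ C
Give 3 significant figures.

One atomic unit of force: F_au = E_h/a₀ = m_e²e⁶/((4πε₀)³ℏ⁴) = 8.33 × 10⁻⁸ N.
6.35 × 10⁴ × 8.33 × 10⁻⁸ N = 5.29 × 10⁻³ N

5.29 × 10⁻³ N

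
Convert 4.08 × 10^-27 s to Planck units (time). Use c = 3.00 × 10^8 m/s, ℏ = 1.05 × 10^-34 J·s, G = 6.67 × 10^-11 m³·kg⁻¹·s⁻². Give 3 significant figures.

Planck time: t_P = √(ℏG/c⁵) = 5.37 × 10^-44 s.
4.08 × 10^-27 / 5.37 × 10^-44 = 7.60 × 10^16

7.60 × 10^16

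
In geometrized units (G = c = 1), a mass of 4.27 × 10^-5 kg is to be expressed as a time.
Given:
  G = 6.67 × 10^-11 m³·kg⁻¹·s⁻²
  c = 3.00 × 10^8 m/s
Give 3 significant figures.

1.05 × 10^-40 s

Mass → time via G/c³.
4.27 × 10^-5 kg × (G/c³) = 1.05 × 10^-40 s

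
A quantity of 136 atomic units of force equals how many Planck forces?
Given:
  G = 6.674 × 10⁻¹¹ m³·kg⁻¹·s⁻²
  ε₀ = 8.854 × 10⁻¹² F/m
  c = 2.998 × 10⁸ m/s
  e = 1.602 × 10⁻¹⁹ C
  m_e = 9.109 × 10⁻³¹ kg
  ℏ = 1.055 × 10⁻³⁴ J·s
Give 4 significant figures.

atomic unit of force: F_au = E_h/a₀ = m_e²e⁶/((4πε₀)³ℏ⁴) = 8.220 × 10⁻⁸ N
Planck force: F_P = c⁴/G = 1.210 × 10⁴⁴ N
136 × 8.220 × 10⁻⁸ / 1.210 × 10⁴⁴ = 9.235 × 10⁻⁵⁰

9.235 × 10⁻⁵⁰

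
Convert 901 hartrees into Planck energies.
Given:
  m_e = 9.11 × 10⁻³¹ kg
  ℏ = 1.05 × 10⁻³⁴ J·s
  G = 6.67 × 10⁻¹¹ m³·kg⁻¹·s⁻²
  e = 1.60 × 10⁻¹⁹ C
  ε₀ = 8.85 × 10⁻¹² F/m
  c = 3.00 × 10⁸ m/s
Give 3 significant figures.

hartree: E_h = m_e e⁴/(4πε₀ℏ)² = 4.38 × 10⁻¹⁸ J
Planck energy: E_P = √(ℏc⁵/G) = 1.96 × 10⁹ J
901 × 4.38 × 10⁻¹⁸ / 1.96 × 10⁹ = 2.02 × 10⁻²⁴

2.02 × 10⁻²⁴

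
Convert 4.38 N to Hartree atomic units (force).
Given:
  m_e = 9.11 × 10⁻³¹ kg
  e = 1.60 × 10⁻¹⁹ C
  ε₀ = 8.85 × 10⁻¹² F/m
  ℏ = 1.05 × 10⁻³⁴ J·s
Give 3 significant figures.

5.26 × 10⁷

atomic unit of force: F_au = E_h/a₀ = m_e²e⁶/((4πε₀)³ℏ⁴) = 8.33 × 10⁻⁸ N.
4.38 / 8.33 × 10⁻⁸ = 5.26 × 10⁷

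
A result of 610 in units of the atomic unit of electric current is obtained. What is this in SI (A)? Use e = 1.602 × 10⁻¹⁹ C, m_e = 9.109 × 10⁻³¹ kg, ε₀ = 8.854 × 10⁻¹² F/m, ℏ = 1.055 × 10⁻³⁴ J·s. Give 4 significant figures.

One atomic unit of electric current: I_au = e E_h/ℏ = m_e e⁵/((4πε₀)²ℏ³) = 6.612 × 10⁻³ A.
610 × 6.612 × 10⁻³ A = 4.033 A

4.033 A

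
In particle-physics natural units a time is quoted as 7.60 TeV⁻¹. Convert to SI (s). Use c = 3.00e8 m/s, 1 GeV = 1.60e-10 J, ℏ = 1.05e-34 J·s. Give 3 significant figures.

4.99e-27 s

A time is [E]⁻¹ in ℏ=c=1; restore one factor of ℏ.
1 GeV⁻¹ → ℏ × (1 GeV in J)⁻¹ = 6.56e-25 s.
Convert the energy scale: 7.60 TeV⁻¹ = 7.60e-3 GeV⁻¹.
Result: 7.60e-3 × 6.56e-25 = 4.99e-27 s.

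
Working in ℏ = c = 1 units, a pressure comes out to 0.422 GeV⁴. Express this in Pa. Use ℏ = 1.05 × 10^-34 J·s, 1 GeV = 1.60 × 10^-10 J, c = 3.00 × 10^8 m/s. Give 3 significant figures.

Pressure is [E]/[L]³ = [E]⁴/(ℏc)³.
1 GeV⁴ → 1/(ℏc)³ × (1 GeV in J)⁴ = 2.10 × 10^37 Pa.
Result: 0.422 × 2.10 × 10^37 = 8.85 × 10^36 Pa.

8.85 × 10^36 Pa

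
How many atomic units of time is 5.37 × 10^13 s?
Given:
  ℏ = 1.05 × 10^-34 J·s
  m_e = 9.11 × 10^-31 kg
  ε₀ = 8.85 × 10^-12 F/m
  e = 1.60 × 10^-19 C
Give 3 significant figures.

2.24 × 10^30

atomic unit of time: τ_au = (4πε₀)²ℏ³/(m_e e⁴) = 2.40 × 10^-17 s.
5.37 × 10^13 / 2.40 × 10^-17 = 2.24 × 10^30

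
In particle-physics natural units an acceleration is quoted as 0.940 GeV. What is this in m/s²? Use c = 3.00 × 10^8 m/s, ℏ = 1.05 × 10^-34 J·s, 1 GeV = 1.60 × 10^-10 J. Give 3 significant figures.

Acceleration is [L]/[T]² = c·[E]/ℏ.
1 GeV → c/ℏ × (1 GeV in J) = 4.57 × 10^32 m/s².
Result: 0.940 × 4.57 × 10^32 = 4.30 × 10^32 m/s².

4.30 × 10^32 m/s²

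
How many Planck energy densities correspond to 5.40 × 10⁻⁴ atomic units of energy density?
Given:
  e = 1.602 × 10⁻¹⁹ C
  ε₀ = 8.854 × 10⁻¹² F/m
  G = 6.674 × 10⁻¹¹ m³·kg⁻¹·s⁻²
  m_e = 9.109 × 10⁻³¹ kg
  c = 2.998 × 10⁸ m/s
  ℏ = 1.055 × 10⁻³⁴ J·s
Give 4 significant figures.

3.415 × 10⁻¹⁰⁴

atomic unit of energy density: u_au = E_h/a₀³ = m_e⁴e¹⁰/((4πε₀)⁵ℏ⁸) = 2.929 × 10¹³ J/m³
Planck energy density: u_P = c⁷/(ℏG²) = 4.632 × 10¹¹³ J/m³
5.40 × 10⁻⁴ × 2.929 × 10¹³ / 4.632 × 10¹¹³ = 3.415 × 10⁻¹⁰⁴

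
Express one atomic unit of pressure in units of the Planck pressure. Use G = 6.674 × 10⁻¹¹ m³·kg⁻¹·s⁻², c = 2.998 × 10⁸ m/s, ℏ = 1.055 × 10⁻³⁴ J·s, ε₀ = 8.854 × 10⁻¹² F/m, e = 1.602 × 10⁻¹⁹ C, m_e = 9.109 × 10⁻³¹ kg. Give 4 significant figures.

atomic unit of pressure: P_au = E_h/a₀³ = m_e⁴e¹⁰/((4πε₀)⁵ℏ⁸) = 2.929 × 10¹³ Pa
Planck pressure: p_P = c⁷/(ℏG²) = 4.632 × 10¹¹³ Pa
ratio = 2.929 × 10¹³ / 4.632 × 10¹¹³ = 6.323 × 10⁻¹⁰¹

6.323 × 10⁻¹⁰¹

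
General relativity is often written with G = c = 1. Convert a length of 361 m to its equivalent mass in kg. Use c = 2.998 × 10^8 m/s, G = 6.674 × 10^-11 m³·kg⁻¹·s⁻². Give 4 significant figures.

Length → mass via c²/G.
361 m × (c²/G) = 4.862 × 10^29 kg

4.862 × 10^29 kg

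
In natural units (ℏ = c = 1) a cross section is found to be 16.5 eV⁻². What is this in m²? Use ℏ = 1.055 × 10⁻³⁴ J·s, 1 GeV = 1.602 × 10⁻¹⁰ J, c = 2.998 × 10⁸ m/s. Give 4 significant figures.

Area is [L]² = [E]⁻²·(ℏc)²; restore (ℏc)².
1 GeV⁻² → (ℏc)² × (1 GeV in J)⁻² = 3.898 × 10⁻³² m².
Convert the energy scale: 16.5 eV⁻² = 1.65 × 10¹⁹ GeV⁻².
Result: 1.65 × 10¹⁹ × 3.898 × 10⁻³² = 6.432 × 10⁻¹³ m².

6.432 × 10⁻¹³ m²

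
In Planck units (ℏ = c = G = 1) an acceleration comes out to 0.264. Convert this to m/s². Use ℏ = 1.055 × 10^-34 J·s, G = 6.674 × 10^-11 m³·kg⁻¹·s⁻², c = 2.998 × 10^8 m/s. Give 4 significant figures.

1.468 × 10^51 m/s²

One Planck acceleration: a_P = √(c⁷/(ℏG)) = 5.560 × 10^51 m/s².
0.264 × 5.560 × 10^51 m/s² = 1.468 × 10^51 m/s²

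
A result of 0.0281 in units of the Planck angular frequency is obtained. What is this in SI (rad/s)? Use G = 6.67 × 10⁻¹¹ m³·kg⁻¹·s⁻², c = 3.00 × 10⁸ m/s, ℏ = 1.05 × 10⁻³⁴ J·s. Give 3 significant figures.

One Planck angular frequency: ω_P = √(c⁵/(ℏG)) = 1.86 × 10⁴³ rad/s.
0.0281 × 1.86 × 10⁴³ rad/s = 5.23 × 10⁴¹ rad/s

5.23 × 10⁴¹ rad/s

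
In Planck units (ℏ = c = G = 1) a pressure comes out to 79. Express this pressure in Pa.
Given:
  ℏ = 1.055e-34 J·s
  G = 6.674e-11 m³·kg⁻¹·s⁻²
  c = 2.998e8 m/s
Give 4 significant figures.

One Planck pressure: p_P = c⁷/(ℏG²) = 4.632e113 Pa.
79 × 4.632e113 Pa = 3.660e115 Pa

3.660e115 Pa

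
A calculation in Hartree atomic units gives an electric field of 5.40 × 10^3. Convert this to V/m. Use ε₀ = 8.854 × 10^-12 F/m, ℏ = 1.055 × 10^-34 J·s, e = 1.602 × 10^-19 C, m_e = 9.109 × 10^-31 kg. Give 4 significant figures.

One atomic unit of electric field: E_au = E_h/(e a₀) = m_e²e⁵/((4πε₀)³ℏ⁴) = 5.131 × 10^11 V/m.
5.40 × 10^3 × 5.131 × 10^11 V/m = 2.771 × 10^15 V/m

2.771 × 10^15 V/m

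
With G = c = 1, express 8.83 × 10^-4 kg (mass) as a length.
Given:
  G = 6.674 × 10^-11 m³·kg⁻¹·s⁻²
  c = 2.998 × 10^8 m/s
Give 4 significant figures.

6.557 × 10^-31 m

In G = c = 1 units mass has dimensions of length; the conversion factor is G/c².
8.83 × 10^-4 kg × (G/c²) = 6.557 × 10^-31 m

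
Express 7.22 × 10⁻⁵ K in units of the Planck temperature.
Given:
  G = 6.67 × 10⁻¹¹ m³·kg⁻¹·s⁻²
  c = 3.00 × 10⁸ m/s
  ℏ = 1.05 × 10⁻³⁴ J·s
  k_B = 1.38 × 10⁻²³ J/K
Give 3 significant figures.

5.09 × 10⁻³⁷

Planck temperature: T_P = √(ℏc⁵/G) / k_B = 1.42 × 10³² K.
7.22 × 10⁻⁵ / 1.42 × 10³² = 5.09 × 10⁻³⁷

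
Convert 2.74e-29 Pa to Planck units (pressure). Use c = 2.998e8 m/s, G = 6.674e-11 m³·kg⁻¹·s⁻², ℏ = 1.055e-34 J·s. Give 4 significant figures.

5.915e-143

Planck pressure: p_P = c⁷/(ℏG²) = 4.632e113 Pa.
2.74e-29 / 4.632e113 = 5.915e-143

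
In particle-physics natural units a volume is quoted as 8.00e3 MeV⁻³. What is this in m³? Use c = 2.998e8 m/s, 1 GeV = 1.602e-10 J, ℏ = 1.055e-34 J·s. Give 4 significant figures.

Volume is [L]³ = [E]⁻³·(ℏc)³.
1 GeV⁻³ → (ℏc)³ × (1 GeV in J)⁻³ = 7.696e-48 m³.
Convert the energy scale: 8.00e3 MeV⁻³ = 8.00e12 GeV⁻³.
Result: 8.00e12 × 7.696e-48 = 6.157e-35 m³.

6.157e-35 m³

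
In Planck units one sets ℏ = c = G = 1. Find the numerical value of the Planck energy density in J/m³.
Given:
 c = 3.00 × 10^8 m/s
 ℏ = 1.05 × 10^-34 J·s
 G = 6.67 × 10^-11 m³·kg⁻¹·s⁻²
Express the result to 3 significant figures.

u_P = c⁷/(ℏG²)
  = 2.19 × 10^59 / 4.67 × 10^-55
  = 4.68 × 10^113 J/m³

4.68 × 10^113 J/m³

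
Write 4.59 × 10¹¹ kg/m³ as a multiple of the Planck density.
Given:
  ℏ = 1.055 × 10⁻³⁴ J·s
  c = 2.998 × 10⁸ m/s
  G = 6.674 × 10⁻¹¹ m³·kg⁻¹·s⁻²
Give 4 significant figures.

Planck density: ρ_P = c⁵/(ℏG²) = 5.154 × 10⁹⁶ kg/m³.
4.59 × 10¹¹ / 5.154 × 10⁹⁶ = 8.906 × 10⁻⁸⁶

8.906 × 10⁻⁸⁶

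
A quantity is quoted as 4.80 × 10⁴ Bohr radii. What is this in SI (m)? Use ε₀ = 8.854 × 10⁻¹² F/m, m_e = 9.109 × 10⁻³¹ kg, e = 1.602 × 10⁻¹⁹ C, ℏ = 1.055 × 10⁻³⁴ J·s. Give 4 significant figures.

One Bohr radius: a₀ = 4πε₀ℏ²/(m_e e²) = 5.297 × 10⁻¹¹ m.
4.80 × 10⁴ × 5.297 × 10⁻¹¹ m = 2.543 × 10⁻⁶ m

2.543 × 10⁻⁶ m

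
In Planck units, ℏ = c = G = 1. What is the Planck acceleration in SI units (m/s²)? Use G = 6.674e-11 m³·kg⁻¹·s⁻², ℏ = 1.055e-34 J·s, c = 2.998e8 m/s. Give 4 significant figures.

The unique combination of the constants set to 1 with dimensions of acceleration is a_P = √(c⁷/(ℏG)).
  = √(3.092e103)
  = 5.560e51 m/s²

5.560e51 m/s²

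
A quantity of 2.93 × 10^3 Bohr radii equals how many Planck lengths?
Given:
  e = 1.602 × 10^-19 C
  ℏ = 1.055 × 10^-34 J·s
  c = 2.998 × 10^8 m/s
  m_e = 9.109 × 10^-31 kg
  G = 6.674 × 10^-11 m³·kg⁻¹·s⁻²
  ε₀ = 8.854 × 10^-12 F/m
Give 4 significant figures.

Bohr radius: a₀ = 4πε₀ℏ²/(m_e e²) = 5.297 × 10^-11 m
Planck length: ℓ_P = √(ℏG/c³) = 1.616 × 10^-35 m
2.93 × 10^3 × 5.297 × 10^-11 / 1.616 × 10^-35 = 9.602 × 10^27

9.602 × 10^27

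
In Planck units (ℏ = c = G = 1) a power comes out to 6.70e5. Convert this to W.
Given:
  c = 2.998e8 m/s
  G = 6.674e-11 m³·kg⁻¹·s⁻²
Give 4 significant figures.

One Planck power: P_P = c⁵/G = 3.629e52 W.
6.70e5 × 3.629e52 W = 2.431e58 W

2.431e58 W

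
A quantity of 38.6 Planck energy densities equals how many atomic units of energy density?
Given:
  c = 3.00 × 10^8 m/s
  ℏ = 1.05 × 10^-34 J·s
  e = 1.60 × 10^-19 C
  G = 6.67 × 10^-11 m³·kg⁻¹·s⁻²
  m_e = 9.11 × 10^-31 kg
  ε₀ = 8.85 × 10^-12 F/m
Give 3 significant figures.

6.00 × 10^101

Planck energy density: u_P = c⁷/(ℏG²) = 4.68 × 10^113 J/m³
atomic unit of energy density: u_au = E_h/a₀³ = m_e⁴e¹⁰/((4πε₀)⁵ℏ⁸) = 3.01 × 10^13 J/m³
38.6 × 4.68 × 10^113 / 3.01 × 10^13 = 6.00 × 10^101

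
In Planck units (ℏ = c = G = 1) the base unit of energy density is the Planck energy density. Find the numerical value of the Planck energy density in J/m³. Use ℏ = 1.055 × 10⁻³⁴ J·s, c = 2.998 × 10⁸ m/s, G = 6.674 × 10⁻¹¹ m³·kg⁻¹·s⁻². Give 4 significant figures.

4.632 × 10¹¹³ J/m³

u_P = c⁷/(ℏG²)
  = 2.177 × 10⁵⁹ / 4.699 × 10⁻⁵⁵
  = 4.632 × 10¹¹³ J/m³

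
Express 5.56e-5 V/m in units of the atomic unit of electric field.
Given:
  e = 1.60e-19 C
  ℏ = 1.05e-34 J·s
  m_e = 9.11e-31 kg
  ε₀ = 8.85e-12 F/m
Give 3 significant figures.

atomic unit of electric field: E_au = E_h/(e a₀) = m_e²e⁵/((4πε₀)³ℏ⁴) = 5.20e11 V/m.
5.56e-5 / 5.20e11 = 1.07e-16

1.07e-16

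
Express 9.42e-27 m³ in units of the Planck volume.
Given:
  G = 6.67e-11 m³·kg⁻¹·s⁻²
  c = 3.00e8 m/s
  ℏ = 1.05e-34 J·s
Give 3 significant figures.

2.25e78

Planck volume: V_P = (ℏG/c³)^(3/2) = 4.18e-105 m³.
9.42e-27 / 4.18e-105 = 2.25e78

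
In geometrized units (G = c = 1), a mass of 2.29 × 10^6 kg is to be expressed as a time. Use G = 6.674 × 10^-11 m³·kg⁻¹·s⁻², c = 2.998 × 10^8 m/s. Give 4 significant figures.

Mass → time via G/c³.
2.29 × 10^6 kg × (G/c³) = 5.672 × 10^-30 s

5.672 × 10^-30 s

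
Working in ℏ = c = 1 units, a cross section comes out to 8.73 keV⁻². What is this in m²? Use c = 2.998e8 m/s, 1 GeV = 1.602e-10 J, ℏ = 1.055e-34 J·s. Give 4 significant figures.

Area is [L]² = [E]⁻²·(ℏc)²; restore (ℏc)².
1 GeV⁻² → (ℏc)² × (1 GeV in J)⁻² = 3.898e-32 m².
Convert the energy scale: 8.73 keV⁻² = 8.73e12 GeV⁻².
Result: 8.73e12 × 3.898e-32 = 3.403e-19 m².

3.403e-19 m²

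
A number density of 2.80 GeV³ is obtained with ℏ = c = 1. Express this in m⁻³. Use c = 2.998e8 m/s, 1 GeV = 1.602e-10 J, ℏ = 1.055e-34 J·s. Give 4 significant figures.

Number density is [L]⁻³ = [E]³/(ℏc)³.
1 GeV³ → 1/(ℏc)³ × (1 GeV in J)³ = 1.299e47 m⁻³.
Result: 2.80 × 1.299e47 = 3.638e47 m⁻³.

3.638e47 m⁻³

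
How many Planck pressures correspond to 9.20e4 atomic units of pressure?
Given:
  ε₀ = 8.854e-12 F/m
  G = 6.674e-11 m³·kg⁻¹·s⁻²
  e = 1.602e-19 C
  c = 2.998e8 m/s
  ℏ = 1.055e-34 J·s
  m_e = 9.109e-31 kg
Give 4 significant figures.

atomic unit of pressure: P_au = E_h/a₀³ = m_e⁴e¹⁰/((4πε₀)⁵ℏ⁸) = 2.929e13 Pa
Planck pressure: p_P = c⁷/(ℏG²) = 4.632e113 Pa
9.20e4 × 2.929e13 / 4.632e113 = 5.817e-96

5.817e-96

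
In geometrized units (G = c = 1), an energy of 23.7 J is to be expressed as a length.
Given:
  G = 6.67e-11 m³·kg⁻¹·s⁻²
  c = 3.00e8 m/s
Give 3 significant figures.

Energy → length via G/c⁴.
23.7 J × (G/c⁴) = 1.95e-43 m

1.95e-43 m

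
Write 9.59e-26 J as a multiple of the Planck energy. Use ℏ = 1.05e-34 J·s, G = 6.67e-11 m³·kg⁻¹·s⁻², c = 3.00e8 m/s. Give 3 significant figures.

4.90e-35

Planck energy: E_P = √(ℏc⁵/G) = 1.96e9 J.
9.59e-26 / 1.96e9 = 4.90e-35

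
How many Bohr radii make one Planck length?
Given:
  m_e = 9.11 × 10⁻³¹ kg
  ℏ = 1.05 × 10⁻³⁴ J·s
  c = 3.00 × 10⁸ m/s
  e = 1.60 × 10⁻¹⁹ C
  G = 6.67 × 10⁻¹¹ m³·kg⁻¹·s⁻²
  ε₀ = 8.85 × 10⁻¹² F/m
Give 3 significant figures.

3.06 × 10⁻²⁵

Planck length: ℓ_P = √(ℏG/c³) = 1.61 × 10⁻³⁵ m
Bohr radius: a₀ = 4πε₀ℏ²/(m_e e²) = 5.26 × 10⁻¹¹ m
ratio = 1.61 × 10⁻³⁵ / 5.26 × 10⁻¹¹ = 3.06 × 10⁻²⁵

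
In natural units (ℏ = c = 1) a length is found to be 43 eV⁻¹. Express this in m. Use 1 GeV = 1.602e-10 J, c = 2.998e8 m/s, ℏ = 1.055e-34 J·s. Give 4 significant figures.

A length is [E]⁻¹ in ℏ=c=1; restore one factor of ℏc.
1 GeV⁻¹ → ℏc × (1 GeV in J)⁻¹ = 1.974e-16 m.
Convert the energy scale: 43 eV⁻¹ = 4.30e10 GeV⁻¹.
Result: 4.30e10 × 1.974e-16 = 8.490e-6 m.

8.490e-6 m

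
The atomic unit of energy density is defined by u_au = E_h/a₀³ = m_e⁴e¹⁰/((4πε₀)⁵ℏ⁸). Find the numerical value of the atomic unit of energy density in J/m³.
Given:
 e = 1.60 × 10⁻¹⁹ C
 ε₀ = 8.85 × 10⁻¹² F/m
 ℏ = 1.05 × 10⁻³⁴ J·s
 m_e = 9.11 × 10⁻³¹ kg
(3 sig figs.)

3.01 × 10¹³ J/m³

u_au = E_h/a₀³ = m_e⁴e¹⁰/((4πε₀)⁵ℏ⁸)
E_h = 4.38 × 10⁻¹⁸ J
a₀ = 5.26 × 10⁻¹¹ m
E_h/a₀³ = 3.01 × 10¹³ J/m³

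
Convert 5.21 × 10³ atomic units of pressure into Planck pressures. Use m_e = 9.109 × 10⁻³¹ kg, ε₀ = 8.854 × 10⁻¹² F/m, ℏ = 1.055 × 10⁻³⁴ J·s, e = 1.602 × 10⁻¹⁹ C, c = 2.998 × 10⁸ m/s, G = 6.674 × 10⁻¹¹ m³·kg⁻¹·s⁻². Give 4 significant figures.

3.294 × 10⁻⁹⁷

atomic unit of pressure: P_au = E_h/a₀³ = m_e⁴e¹⁰/((4πε₀)⁵ℏ⁸) = 2.929 × 10¹³ Pa
Planck pressure: p_P = c⁷/(ℏG²) = 4.632 × 10¹¹³ Pa
5.21 × 10³ × 2.929 × 10¹³ / 4.632 × 10¹¹³ = 3.294 × 10⁻⁹⁷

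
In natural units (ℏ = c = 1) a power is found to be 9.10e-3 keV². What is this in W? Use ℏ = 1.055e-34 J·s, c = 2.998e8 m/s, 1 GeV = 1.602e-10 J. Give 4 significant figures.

Power is [E]/[T] = [E]²/ℏ.
1 GeV² → 1/ℏ × (1 GeV in J)² = 2.433e14 W.
Convert the energy scale: 9.10e-3 keV² = 9.10e-15 GeV².
Result: 9.10e-15 × 2.433e14 = 2.214 W.

2.214 W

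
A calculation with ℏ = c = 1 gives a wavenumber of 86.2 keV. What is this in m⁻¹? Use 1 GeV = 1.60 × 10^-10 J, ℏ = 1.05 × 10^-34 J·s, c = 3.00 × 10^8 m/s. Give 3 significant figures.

Inverse length is [E]/(ℏc).
1 GeV → 1/(ℏc) × (1 GeV in J) = 5.08 × 10^15 m⁻¹.
Convert the energy scale: 86.2 keV = 8.62 × 10^-5 GeV.
Result: 8.62 × 10^-5 × 5.08 × 10^15 = 4.38 × 10^11 m⁻¹.

4.38 × 10^11 m⁻¹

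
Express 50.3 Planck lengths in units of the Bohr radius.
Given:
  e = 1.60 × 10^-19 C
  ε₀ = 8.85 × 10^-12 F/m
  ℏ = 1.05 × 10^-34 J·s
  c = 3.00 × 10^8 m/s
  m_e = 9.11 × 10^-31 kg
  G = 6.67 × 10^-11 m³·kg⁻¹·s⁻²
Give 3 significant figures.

Planck length: ℓ_P = √(ℏG/c³) = 1.61 × 10^-35 m
Bohr radius: a₀ = 4πε₀ℏ²/(m_e e²) = 5.26 × 10^-11 m
50.3 × 1.61 × 10^-35 / 5.26 × 10^-11 = 1.54 × 10^-23

1.54 × 10^-23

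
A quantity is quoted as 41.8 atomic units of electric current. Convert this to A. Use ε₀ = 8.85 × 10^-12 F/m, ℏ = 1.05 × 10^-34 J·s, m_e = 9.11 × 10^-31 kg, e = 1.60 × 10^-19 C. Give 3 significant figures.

0.279 A

One atomic unit of electric current: I_au = e E_h/ℏ = m_e e⁵/((4πε₀)²ℏ³) = 6.67 × 10^-3 A.
41.8 × 6.67 × 10^-3 A = 0.279 A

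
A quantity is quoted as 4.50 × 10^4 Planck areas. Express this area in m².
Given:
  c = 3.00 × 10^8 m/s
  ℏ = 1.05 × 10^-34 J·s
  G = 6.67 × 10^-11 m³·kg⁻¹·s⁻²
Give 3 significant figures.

1.17 × 10^-65 m²

One Planck area: A_P = ℏG/c³ = 2.59 × 10^-70 m².
4.50 × 10^4 × 2.59 × 10^-70 m² = 1.17 × 10^-65 m²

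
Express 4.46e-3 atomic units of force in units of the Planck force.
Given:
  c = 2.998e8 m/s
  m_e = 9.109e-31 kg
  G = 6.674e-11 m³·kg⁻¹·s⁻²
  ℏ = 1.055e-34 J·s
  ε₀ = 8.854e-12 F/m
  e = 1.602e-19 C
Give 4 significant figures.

3.029e-54

atomic unit of force: F_au = E_h/a₀ = m_e²e⁶/((4πε₀)³ℏ⁴) = 8.220e-8 N
Planck force: F_P = c⁴/G = 1.210e44 N
4.46e-3 × 8.220e-8 / 1.210e44 = 3.029e-54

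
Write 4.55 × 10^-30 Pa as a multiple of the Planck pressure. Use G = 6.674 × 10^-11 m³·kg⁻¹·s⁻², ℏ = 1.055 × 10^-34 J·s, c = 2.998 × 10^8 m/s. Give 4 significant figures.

9.822 × 10^-144

Planck pressure: p_P = c⁷/(ℏG²) = 4.632 × 10^113 Pa.
4.55 × 10^-30 / 4.632 × 10^113 = 9.822 × 10^-144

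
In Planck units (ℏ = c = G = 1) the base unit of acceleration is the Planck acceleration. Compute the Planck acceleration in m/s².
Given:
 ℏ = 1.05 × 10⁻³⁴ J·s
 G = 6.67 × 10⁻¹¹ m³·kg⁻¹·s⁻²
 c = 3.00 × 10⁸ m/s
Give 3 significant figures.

a_P = √(c⁷/(ℏG))
  = √(3.12 × 10¹⁰³)
  = 5.59 × 10⁵¹ m/s²

5.59 × 10⁵¹ m/s²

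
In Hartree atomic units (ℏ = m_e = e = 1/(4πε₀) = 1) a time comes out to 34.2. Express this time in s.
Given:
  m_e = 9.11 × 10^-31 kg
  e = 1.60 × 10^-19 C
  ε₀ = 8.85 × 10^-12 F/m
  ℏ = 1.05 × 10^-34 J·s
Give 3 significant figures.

8.20 × 10^-16 s

One atomic unit of time: τ_au = (4πε₀)²ℏ³/(m_e e⁴) = 2.40 × 10^-17 s.
34.2 × 2.40 × 10^-17 s = 8.20 × 10^-16 s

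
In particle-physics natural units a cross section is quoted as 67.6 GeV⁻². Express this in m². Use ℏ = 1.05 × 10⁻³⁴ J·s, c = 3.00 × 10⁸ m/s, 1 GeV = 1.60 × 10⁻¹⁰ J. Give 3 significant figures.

Area is [L]² = [E]⁻²·(ℏc)²; restore (ℏc)².
1 GeV⁻² → (ℏc)² × (1 GeV in J)⁻² = 3.88 × 10⁻³² m².
Result: 67.6 × 3.88 × 10⁻³² = 2.62 × 10⁻³⁰ m².

2.62 × 10⁻³⁰ m²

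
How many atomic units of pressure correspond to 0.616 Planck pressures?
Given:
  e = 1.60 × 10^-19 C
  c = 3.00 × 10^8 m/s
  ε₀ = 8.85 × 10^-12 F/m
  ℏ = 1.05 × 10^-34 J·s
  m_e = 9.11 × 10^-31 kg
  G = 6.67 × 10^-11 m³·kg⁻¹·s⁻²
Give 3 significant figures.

Planck pressure: p_P = c⁷/(ℏG²) = 4.68 × 10^113 Pa
atomic unit of pressure: P_au = E_h/a₀³ = m_e⁴e¹⁰/((4πε₀)⁵ℏ⁸) = 3.01 × 10^13 Pa
0.616 × 4.68 × 10^113 / 3.01 × 10^13 = 9.57 × 10^99

9.57 × 10^99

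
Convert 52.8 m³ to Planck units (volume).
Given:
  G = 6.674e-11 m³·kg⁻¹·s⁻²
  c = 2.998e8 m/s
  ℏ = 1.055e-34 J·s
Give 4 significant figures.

1.250e106

Planck volume: V_P = (ℏG/c³)^(3/2) = 4.224e-105 m³.
52.8 / 4.224e-105 = 1.250e106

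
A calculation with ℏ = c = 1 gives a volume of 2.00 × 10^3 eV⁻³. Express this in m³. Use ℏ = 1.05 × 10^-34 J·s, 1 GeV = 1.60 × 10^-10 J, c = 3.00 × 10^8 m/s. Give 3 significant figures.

Volume is [L]³ = [E]⁻³·(ℏc)³.
1 GeV⁻³ → (ℏc)³ × (1 GeV in J)⁻³ = 7.63 × 10^-48 m³.
Convert the energy scale: 2.00 × 10^3 eV⁻³ = 2.00 × 10^30 GeV⁻³.
Result: 2.00 × 10^30 × 7.63 × 10^-48 = 1.53 × 10^-17 m³.

1.53 × 10^-17 m³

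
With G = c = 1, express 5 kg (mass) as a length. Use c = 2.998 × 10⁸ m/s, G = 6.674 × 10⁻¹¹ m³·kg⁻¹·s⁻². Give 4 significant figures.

3.713 × 10⁻²⁷ m

In G = c = 1 units mass has dimensions of length; the conversion factor is G/c².
5 kg × (G/c²) = 3.713 × 10⁻²⁷ m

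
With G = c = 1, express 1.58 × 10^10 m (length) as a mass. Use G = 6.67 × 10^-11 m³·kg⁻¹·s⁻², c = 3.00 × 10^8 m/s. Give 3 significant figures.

2.13 × 10^37 kg

Length → mass via c²/G.
1.58 × 10^10 m × (c²/G) = 2.13 × 10^37 kg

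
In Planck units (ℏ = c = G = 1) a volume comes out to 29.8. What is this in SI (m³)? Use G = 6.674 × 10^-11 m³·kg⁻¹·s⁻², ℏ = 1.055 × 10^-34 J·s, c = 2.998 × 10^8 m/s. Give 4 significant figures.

1.259 × 10^-103 m³

One Planck volume: V_P = (ℏG/c³)^(3/2) = 4.224 × 10^-105 m³.
29.8 × 4.224 × 10^-105 m³ = 1.259 × 10^-103 m³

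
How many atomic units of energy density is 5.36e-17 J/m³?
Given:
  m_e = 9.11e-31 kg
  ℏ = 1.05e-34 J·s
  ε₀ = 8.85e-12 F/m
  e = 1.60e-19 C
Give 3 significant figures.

1.78e-30

atomic unit of energy density: u_au = E_h/a₀³ = m_e⁴e¹⁰/((4πε₀)⁵ℏ⁸) = 3.01e13 J/m³.
5.36e-17 / 3.01e13 = 1.78e-30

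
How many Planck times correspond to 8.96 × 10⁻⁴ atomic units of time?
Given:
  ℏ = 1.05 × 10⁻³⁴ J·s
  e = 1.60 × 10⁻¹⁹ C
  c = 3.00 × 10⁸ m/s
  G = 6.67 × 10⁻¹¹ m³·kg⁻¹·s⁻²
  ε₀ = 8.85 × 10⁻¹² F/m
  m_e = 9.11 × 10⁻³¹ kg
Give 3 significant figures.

atomic unit of time: τ_au = (4πε₀)²ℏ³/(m_e e⁴) = 2.40 × 10⁻¹⁷ s
Planck time: t_P = √(ℏG/c⁵) = 5.37 × 10⁻⁴⁴ s
8.96 × 10⁻⁴ × 2.40 × 10⁻¹⁷ / 5.37 × 10⁻⁴⁴ = 4.00 × 10²³

4.00 × 10²³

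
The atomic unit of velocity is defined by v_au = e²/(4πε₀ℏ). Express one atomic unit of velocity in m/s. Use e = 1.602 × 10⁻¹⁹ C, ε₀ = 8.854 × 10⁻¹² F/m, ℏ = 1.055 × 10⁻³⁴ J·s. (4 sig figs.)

v_au = e²/(4πε₀ℏ)
  = 2.566 × 10⁻³⁸ / 1.174 × 10⁻⁴⁴
  = 2.186 × 10⁶ m/s

2.186 × 10⁶ m/s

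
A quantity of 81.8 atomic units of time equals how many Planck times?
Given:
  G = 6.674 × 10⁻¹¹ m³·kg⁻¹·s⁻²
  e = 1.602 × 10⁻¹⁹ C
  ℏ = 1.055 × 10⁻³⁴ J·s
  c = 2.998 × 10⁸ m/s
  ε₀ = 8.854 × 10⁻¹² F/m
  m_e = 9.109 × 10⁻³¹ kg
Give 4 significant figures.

atomic unit of time: τ_au = (4πε₀)²ℏ³/(m_e e⁴) = 2.423 × 10⁻¹⁷ s
Planck time: t_P = √(ℏG/c⁵) = 5.392 × 10⁻⁴⁴ s
81.8 × 2.423 × 10⁻¹⁷ / 5.392 × 10⁻⁴⁴ = 3.676 × 10²⁸

3.676 × 10²⁸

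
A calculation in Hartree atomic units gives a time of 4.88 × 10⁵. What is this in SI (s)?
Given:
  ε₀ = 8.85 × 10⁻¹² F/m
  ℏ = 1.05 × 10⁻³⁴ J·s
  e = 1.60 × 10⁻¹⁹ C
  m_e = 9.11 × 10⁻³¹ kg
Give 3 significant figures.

One atomic unit of time: τ_au = (4πε₀)²ℏ³/(m_e e⁴) = 2.40 × 10⁻¹⁷ s.
4.88 × 10⁵ × 2.40 × 10⁻¹⁷ s = 1.17 × 10⁻¹¹ s

1.17 × 10⁻¹¹ s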